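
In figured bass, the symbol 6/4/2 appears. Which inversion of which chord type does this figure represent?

seventh chord, third inversion

Intervals of 6/4/2 above the bass form a seventh chord; the bass is the seventh, so this is third inversion.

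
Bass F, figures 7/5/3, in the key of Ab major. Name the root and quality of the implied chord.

F minor seventh

The figures 7/5/3 indicate a seventh chord in root position.
In root position the bass is the root, so the root is F.
The chord tones are F, Ab, C, Eb, giving F minor seventh.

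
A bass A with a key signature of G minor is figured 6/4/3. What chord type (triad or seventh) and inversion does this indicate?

seventh chord, second inversion

Intervals of 6/4/3 above the bass form a seventh chord; the bass is the fifth, so this is second inversion.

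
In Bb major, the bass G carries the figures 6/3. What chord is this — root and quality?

The figures 6/3 indicate a triad in first inversion.
In first inversion the root lies a sixth above the bass: a sixth above G in Bb major is Eb.
The chord tones are G, Bb, Eb, giving Eb major.

Eb major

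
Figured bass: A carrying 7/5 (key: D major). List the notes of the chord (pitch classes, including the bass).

A, C#, E, G

The written figures 7/5 are shorthand for 7/5/3: the 3 is implied.
A third above A in this key is C#.
A fifth above A in this key is E.
A seventh above A in this key is G.
Together with the bass A, this spells A dominant seventh in root position.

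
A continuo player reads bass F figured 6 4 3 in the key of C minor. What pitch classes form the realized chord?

F, Ab, Bb, D

A third above F in this key is Ab.
A fourth above F in this key is Bb.
A sixth above F in this key is D.
Together with the bass F, this spells Bb dominant seventh in second inversion.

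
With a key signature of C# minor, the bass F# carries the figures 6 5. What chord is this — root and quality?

The figures 6 5 indicate a seventh chord in first inversion.
In first inversion the root lies a sixth above the bass: a sixth above F# in C# minor is D#.
The chord tones are F#, A, C#, D#, giving D# half-diminished seventh.

D# half-diminished seventh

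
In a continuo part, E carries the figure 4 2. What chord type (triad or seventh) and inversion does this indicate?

seventh chord, third inversion

4 2 is shorthand for 6/4/2.
Intervals of 6/4/2 above the bass form a seventh chord; the bass is the seventh, so this is third inversion.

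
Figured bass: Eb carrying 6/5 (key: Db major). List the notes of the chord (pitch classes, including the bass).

The written figures 6/5 are shorthand for 6/5/3: the 3 is implied.
A third above Eb in this key is Gb.
A fifth above Eb in this key is Bb.
A sixth above Eb in this key is C.
Together with the bass Eb, this spells C half-diminished seventh in first inversion.

Eb, Gb, Bb, C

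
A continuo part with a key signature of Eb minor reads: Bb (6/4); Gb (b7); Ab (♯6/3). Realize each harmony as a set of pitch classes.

Bb (6/4): Bb, Eb, Gb.
Gb (b7/5/3): Gb, Bb, Db, Fb.
Ab (#6/3): Ab, Cb, F#.

Bb, Eb, Gb | Gb, Bb, Db, Fb | Ab, Cb, F#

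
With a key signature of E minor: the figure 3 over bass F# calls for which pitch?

Counting 2 letter steps above F# lands on A; in E minor, that letter is A.

A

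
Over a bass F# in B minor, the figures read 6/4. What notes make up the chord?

F#, B, D

A fourth above F# in this key is B.
A sixth above F# in this key is D.
Together with the bass F#, this spells B minor in second inversion.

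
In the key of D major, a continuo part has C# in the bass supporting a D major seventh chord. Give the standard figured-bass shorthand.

C# is the seventh of D major seventh, so the chord is in third inversion.
A seventh chord in third inversion is figured 6/4/2, conventionally abbreviated 4/2.

4/2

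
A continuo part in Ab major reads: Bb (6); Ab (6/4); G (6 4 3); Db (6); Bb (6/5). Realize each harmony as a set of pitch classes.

Bb (6/3): Bb, Db, G.
Ab (6/4): Ab, Db, F.
G (6/4/3): G, Bb, C, Eb.
Db (6/3): Db, F, Bb.
Bb (6/5/3): Bb, Db, F, G.

Bb, Db, G | Ab, Db, F | G, Bb, C, Eb | Db, F, Bb | Bb, Db, F, G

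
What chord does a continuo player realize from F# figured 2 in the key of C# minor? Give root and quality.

The figures 2 indicate a seventh chord in third inversion.
In third inversion the root lies a second above the bass: a second above F# in C# minor is G#.
The chord tones are F#, G#, B, D#, giving G# minor seventh.

G# minor seventh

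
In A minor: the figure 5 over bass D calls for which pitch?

A

Counting 4 letter steps above D lands on A; in A minor, that letter is A.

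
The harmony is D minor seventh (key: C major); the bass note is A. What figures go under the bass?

4/3

A is the fifth of D minor seventh, so the chord is in second inversion.
A seventh chord in second inversion is figured 6/4/3, conventionally abbreviated 4/3.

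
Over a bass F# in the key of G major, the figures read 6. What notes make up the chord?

F#, A, D

The written figures 6 are shorthand for 6/3: the 3 is implied.
A third above F# in this key is A.
A sixth above F# in this key is D.
Together with the bass F#, this spells D major in first inversion.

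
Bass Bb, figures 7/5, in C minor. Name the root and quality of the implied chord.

The figures 7/5 indicate a seventh chord in root position.
In root position the bass is the root, so the root is Bb.
The chord tones are Bb, D, F, Ab, giving Bb dominant seventh.

Bb dominant seventh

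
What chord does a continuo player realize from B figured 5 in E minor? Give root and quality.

B minor

The figures 5 indicate a triad in root position.
In root position the bass is the root, so the root is B.
The chord tones are B, D, F#, giving B minor.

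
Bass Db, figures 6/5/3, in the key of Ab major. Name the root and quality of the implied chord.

Bb minor seventh

The figures 6/5/3 indicate a seventh chord in first inversion.
In first inversion the root lies a sixth above the bass: a sixth above Db in Ab major is Bb.
The chord tones are Db, F, Ab, Bb, giving Bb minor seventh.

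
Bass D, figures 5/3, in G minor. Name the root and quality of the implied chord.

The figures 5/3 indicate a triad in root position.
In root position the bass is the root, so the root is D.
The chord tones are D, F, A, giving D minor.

D minor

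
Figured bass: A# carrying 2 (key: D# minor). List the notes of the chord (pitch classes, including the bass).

A#, B, D#, F#

The written figures 2 are shorthand for 6/4/2: the 6/4 are implied.
A second above A# in this key is B.
A fourth above A# in this key is D#.
A sixth above A# in this key is F#.
Together with the bass A#, this spells B major seventh in third inversion.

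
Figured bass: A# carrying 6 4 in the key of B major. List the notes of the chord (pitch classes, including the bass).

A#, D#, F#

A fourth above A# in this key is D#.
A sixth above A# in this key is F#.
Together with the bass A#, this spells D# minor in second inversion.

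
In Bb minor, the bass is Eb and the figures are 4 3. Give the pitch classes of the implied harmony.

The written figures 4 3 are shorthand for 6/4/3: the 6 is implied.
A third above Eb in this key is Gb.
A fourth above Eb in this key is Ab.
A sixth above Eb in this key is C.
Together with the bass Eb, this spells Ab dominant seventh in second inversion.

Eb, Gb, Ab, C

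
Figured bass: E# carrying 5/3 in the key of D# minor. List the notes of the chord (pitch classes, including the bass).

A third above E# in this key is G#.
A fifth above E# in this key is B.
Together with the bass E#, this spells E# diminished in root position.

E#, G#, B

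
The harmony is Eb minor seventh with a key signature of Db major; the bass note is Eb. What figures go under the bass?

Eb is the root of Eb minor seventh, so the chord is in root position.
A seventh chord in root position is figured 7/5/3, conventionally abbreviated 7.

7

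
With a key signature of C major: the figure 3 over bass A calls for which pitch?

C

Counting 2 letter steps above A lands on C; in C major, that letter is C.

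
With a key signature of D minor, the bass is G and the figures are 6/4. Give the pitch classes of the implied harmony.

A fourth above G in this key is C.
A sixth above G in this key is E.
Together with the bass G, this spells C major in second inversion.

G, C, E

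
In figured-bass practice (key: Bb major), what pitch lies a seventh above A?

G

Counting 6 letter steps above A lands on G; in Bb major, that letter is G.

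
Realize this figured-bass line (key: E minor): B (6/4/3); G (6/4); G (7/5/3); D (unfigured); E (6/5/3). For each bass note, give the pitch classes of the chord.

B, D, E, G | G, C, E | G, B, D, F# | D, F#, A | E, G, B, C

B (6/4/3): B, D, E, G.
G (6/4): G, C, E.
G (7/5/3): G, B, D, F#.
D (5/3): D, F#, A.
E (6/5/3): E, G, B, C.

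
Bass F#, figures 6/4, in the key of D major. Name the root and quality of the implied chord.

The figures 6/4 indicate a triad in second inversion.
In second inversion the root lies a fourth above the bass: a fourth above F# in D major is B.
The chord tones are F#, B, D, giving B minor.

B minor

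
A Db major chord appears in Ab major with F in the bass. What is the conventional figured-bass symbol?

F is the third of Db major, so the chord is in first inversion.
A triad in first inversion is figured 6/3, conventionally abbreviated 6.

6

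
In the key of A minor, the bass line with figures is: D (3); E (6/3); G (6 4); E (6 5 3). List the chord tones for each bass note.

D (5/3): D, F, A.
E (6/3): E, G, C.
G (6/4): G, C, E.
E (6/5/3): E, G, B, C.

D, F, A | E, G, C | G, C, E | E, G, B, C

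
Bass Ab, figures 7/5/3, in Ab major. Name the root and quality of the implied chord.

Ab major seventh

The figures 7/5/3 indicate a seventh chord in root position.
In root position the bass is the root, so the root is Ab.
The chord tones are Ab, C, Eb, G, giving Ab major seventh.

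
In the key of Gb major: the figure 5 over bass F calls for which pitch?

Counting 4 letter steps above F lands on C; in Gb major, that letter is Cb.

Cb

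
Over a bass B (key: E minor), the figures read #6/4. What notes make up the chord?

B, E, G#

A fourth above B in this key is E.
A sixth above B in this key is G, raised to G# by the sharp.
Together with the bass B, this spells E major in second inversion.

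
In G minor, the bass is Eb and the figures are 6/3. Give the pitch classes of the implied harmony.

A third above Eb in this key is G.
A sixth above Eb in this key is C.
Together with the bass Eb, this spells C minor in first inversion.

Eb, G, C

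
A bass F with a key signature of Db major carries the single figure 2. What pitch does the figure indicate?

Counting 1 letter step above F lands on G; in Db major, that letter is Gb.

Gb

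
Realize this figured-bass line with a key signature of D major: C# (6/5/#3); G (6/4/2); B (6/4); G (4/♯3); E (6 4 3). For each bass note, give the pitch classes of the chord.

C# (6/5/#3): C#, E#, G, A.
G (6/4/2): G, A, C#, E.
B (6/4): B, E, G.
G (6/4/#3): G, B#, C#, E.
E (6/4/3): E, G, A, C#.

C#, E#, G, A | G, A, C#, E | B, E, G | G, B#, C#, E | E, G, A, C#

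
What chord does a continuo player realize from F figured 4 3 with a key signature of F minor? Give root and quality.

Bb minor seventh

The figures 4 3 indicate a seventh chord in second inversion.
In second inversion the root lies a fourth above the bass: a fourth above F in F minor is Bb.
The chord tones are F, Ab, Bb, Db, giving Bb minor seventh.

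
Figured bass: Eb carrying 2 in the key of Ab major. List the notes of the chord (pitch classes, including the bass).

Eb, F, Ab, C

The written figures 2 are shorthand for 6/4/2: the 6/4 are implied.
A second above Eb in this key is F.
A fourth above Eb in this key is Ab.
A sixth above Eb in this key is C.
Together with the bass Eb, this spells F minor seventh in third inversion.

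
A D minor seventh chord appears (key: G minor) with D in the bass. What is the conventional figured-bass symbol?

7

D is the root of D minor seventh, so the chord is in root position.
A seventh chord in root position is figured 7/5/3, conventionally abbreviated 7.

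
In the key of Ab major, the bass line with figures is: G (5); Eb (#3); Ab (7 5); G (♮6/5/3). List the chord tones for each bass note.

G (5/3): G, Bb, Db.
Eb (5/#3): Eb, G#, Bb.
Ab (7/5/3): Ab, C, Eb, G.
G (♮6/5/3): G, Bb, Db, E.

G, Bb, Db | Eb, G#, Bb | Ab, C, Eb, G | G, Bb, Db, E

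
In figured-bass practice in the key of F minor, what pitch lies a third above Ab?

Counting 2 letter steps above Ab lands on C; in F minor, that letter is C.

C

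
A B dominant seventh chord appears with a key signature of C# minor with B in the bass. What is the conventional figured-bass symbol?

B is the root of B dominant seventh, so the chord is in root position.
A seventh chord in root position is figured 7/5/3, conventionally abbreviated 7.

7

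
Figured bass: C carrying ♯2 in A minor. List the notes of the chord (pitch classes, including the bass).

C, D#, F, A

The written figures ♯2 are shorthand for 6/4/2: the 6/4 are implied.
A second above C in this key is D, raised to D# by the sharp.
A fourth above C in this key is F.
A sixth above C in this key is A.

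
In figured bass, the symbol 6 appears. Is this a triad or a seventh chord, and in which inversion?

triad, first inversion

6 is shorthand for 6/3.
Intervals of 6/3 above the bass form a triad; the bass is the third, so this is first inversion.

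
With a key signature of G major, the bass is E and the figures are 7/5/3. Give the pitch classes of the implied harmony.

E, G, B, D

A third above E in this key is G.
A fifth above E in this key is B.
A seventh above E in this key is D.
Together with the bass E, this spells E minor seventh in root position.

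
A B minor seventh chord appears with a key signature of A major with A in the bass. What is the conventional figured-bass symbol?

A is the seventh of B minor seventh, so the chord is in third inversion.
A seventh chord in third inversion is figured 6/4/2, conventionally abbreviated 4/2.

4/2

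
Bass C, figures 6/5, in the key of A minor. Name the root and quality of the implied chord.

A minor seventh

The figures 6/5 indicate a seventh chord in first inversion.
In first inversion the root lies a sixth above the bass: a sixth above C in A minor is A.
The chord tones are C, E, G, A, giving A minor seventh.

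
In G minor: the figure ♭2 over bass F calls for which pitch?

Gb

Counting 1 letter step above F lands on G; in G minor, that letter is G.
The b2 figure lowers it a semitone, giving Gb.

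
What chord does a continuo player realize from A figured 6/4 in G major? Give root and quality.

D major

The figures 6/4 indicate a triad in second inversion.
In second inversion the root lies a fourth above the bass: a fourth above A in G major is D.
The chord tones are A, D, F#, giving D major.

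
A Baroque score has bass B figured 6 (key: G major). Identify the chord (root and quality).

The figures 6 indicate a triad in first inversion.
In first inversion the root lies a sixth above the bass: a sixth above B in G major is G.
The chord tones are B, D, G, giving G major.

G major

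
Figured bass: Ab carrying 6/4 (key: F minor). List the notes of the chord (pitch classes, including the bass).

A fourth above Ab in this key is Db.
A sixth above Ab in this key is F.
Together with the bass Ab, this spells Db major in second inversion.

Ab, Db, F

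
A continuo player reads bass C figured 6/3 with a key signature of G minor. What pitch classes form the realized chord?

A third above C in this key is Eb.
A sixth above C in this key is A.
Together with the bass C, this spells A diminished in first inversion.

C, Eb, A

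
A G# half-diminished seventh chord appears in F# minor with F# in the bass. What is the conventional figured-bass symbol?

F# is the seventh of G# half-diminished seventh, so the chord is in third inversion.
A seventh chord in third inversion is figured 6/4/2, conventionally abbreviated 4/2.

4/2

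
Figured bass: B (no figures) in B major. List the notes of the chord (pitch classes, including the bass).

B, D#, F#

An unfigured bass implies 5/3.
A third above B in this key is D#.
A fifth above B in this key is F#.
Together with the bass B, this spells B major in root position.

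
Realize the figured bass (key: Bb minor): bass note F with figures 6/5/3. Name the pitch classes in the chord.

A third above F in this key is Ab.
A fifth above F in this key is C.
A sixth above F in this key is Db.
Together with the bass F, this spells Db major seventh in first inversion.

F, Ab, C, Db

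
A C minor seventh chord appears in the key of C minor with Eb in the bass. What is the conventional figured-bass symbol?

Eb is the third of C minor seventh, so the chord is in first inversion.
A seventh chord in first inversion is figured 6/5/3, conventionally abbreviated 6/5.

6/5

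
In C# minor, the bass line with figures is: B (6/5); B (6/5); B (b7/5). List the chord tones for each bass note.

B, D#, F#, G# | B, D#, F#, G# | B, D#, F#, Ab

B (6/5/3): B, D#, F#, G#.
B (6/5/3): B, D#, F#, G#.
B (b7/5/3): B, D#, F#, Ab.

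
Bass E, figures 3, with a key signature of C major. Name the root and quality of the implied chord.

The figures 3 indicate a triad in root position.
In root position the bass is the root, so the root is E.
The chord tones are E, G, B, giving E minor.

E minor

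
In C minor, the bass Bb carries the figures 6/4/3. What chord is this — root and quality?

The figures 6/4/3 indicate a seventh chord in second inversion.
In second inversion the root lies a fourth above the bass: a fourth above Bb in C minor is Eb.
The chord tones are Bb, D, Eb, G, giving Eb major seventh.

Eb major seventh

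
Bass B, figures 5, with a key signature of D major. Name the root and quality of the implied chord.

B minor

The figures 5 indicate a triad in root position.
In root position the bass is the root, so the root is B.
The chord tones are B, D, F#, giving B minor.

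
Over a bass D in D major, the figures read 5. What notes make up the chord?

D, F#, A

The written figures 5 are shorthand for 5/3: the 3 is implied.
A third above D in this key is F#.
A fifth above D in this key is A.
Together with the bass D, this spells D major in root position.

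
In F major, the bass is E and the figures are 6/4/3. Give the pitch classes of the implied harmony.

A third above E in this key is G.
A fourth above E in this key is A.
A sixth above E in this key is C.
Together with the bass E, this spells A minor seventh in second inversion.

E, G, A, C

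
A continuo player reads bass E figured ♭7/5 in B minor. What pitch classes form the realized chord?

The written figures ♭7/5 are shorthand for 7/5/3: the 3 is implied.
A third above E in this key is G.
A fifth above E in this key is B.
A seventh above E in this key is D, lowered to Db by the flat.

E, G, B, Db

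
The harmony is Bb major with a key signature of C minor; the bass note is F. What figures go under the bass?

6/4

F is the fifth of Bb major, so the chord is in second inversion.
A triad in second inversion is figured 6/4, conventionally abbreviated 6/4.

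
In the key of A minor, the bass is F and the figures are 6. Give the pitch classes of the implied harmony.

F, A, D

The written figures 6 are shorthand for 6/3: the 3 is implied.
A third above F in this key is A.
A sixth above F in this key is D.
Together with the bass F, this spells D minor in first inversion.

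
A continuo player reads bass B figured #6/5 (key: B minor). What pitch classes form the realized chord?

B, D, F#, G#

The written figures #6/5 are shorthand for 6/5/3: the 3 is implied.
A third above B in this key is D.
A fifth above B in this key is F#.
A sixth above B in this key is G, raised to G# by the sharp.
Together with the bass B, this spells G# half-diminished seventh in first inversion.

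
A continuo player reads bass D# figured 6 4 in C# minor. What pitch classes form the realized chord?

D#, G#, B

A fourth above D# in this key is G#.
A sixth above D# in this key is B.
Together with the bass D#, this spells G# minor in second inversion.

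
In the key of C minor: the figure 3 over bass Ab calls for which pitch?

C

Counting 2 letter steps above Ab lands on C; in C minor, that letter is C.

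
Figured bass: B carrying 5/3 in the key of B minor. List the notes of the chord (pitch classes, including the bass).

A third above B in this key is D.
A fifth above B in this key is F#.
Together with the bass B, this spells B minor in root position.

B, D, F#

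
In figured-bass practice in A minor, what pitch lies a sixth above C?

Counting 5 letter steps above C lands on A; in A minor, that letter is A.

A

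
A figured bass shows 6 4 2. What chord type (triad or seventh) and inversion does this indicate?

seventh chord, third inversion

Intervals of 6/4/2 above the bass form a seventh chord; the bass is the seventh, so this is third inversion.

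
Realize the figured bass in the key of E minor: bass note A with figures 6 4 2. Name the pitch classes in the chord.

A second above A in this key is B.
A fourth above A in this key is D.
A sixth above A in this key is F#.
Together with the bass A, this spells B minor seventh in third inversion.

A, B, D, F#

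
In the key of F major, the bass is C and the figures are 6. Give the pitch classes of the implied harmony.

C, E, A

The written figures 6 are shorthand for 6/3: the 3 is implied.
A third above C in this key is E.
A sixth above C in this key is A.
Together with the bass C, this spells A minor in first inversion.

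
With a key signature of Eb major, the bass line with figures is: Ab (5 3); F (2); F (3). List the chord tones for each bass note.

Ab (5/3): Ab, C, Eb.
F (6/4/2): F, G, Bb, D.
F (5/3): F, Ab, C.

Ab, C, Eb | F, G, Bb, D | F, Ab, C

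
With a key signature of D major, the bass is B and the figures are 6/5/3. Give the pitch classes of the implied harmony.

B, D, F#, G

A third above B in this key is D.
A fifth above B in this key is F#.
A sixth above B in this key is G.
Together with the bass B, this spells G major seventh in first inversion.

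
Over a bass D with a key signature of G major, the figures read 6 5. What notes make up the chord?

D, F#, A, B

The written figures 6 5 are shorthand for 6/5/3: the 3 is implied.
A third above D in this key is F#.
A fifth above D in this key is A.
A sixth above D in this key is B.
Together with the bass D, this spells B minor seventh in first inversion.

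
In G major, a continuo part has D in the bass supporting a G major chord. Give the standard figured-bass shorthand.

6/4

D is the fifth of G major, so the chord is in second inversion.
A triad in second inversion is figured 6/4, conventionally abbreviated 6/4.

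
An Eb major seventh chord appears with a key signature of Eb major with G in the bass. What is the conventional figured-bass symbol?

6/5

G is the third of Eb major seventh, so the chord is in first inversion.
A seventh chord in first inversion is figured 6/5/3, conventionally abbreviated 6/5.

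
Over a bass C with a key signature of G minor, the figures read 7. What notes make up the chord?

C, Eb, G, Bb

The written figures 7 are shorthand for 7/5/3: the 5/3 are implied.
A third above C in this key is Eb.
A fifth above C in this key is G.
A seventh above C in this key is Bb.
Together with the bass C, this spells C minor seventh in root position.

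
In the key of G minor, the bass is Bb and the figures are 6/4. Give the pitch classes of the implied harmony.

Bb, Eb, G

A fourth above Bb in this key is Eb.
A sixth above Bb in this key is G.
Together with the bass Bb, this spells Eb major in second inversion.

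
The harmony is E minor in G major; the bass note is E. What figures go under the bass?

E is the root of E minor, so the chord is in root position.
A triad in root position is figured 5/3, conventionally abbreviated (no figures — root-position triad).

no figures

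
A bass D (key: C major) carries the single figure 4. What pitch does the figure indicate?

Counting 3 letter steps above D lands on G; in C major, that letter is G.

G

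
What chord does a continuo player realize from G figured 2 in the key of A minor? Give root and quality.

The figures 2 indicate a seventh chord in third inversion.
In third inversion the root lies a second above the bass: a second above G in A minor is A.
The chord tones are G, A, C, E, giving A minor seventh.

A minor seventh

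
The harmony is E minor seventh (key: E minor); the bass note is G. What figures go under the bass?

G is the third of E minor seventh, so the chord is in first inversion.
A seventh chord in first inversion is figured 6/5/3, conventionally abbreviated 6/5.

6/5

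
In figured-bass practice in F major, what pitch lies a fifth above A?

Counting 4 letter steps above A lands on E; in F major, that letter is E.

E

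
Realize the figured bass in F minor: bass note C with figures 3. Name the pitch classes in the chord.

The written figures 3 are shorthand for 5/3: the 5 is implied.
A third above C in this key is Eb.
A fifth above C in this key is G.
Together with the bass C, this spells C minor in root position.

C, Eb, G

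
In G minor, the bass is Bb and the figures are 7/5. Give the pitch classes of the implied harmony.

Bb, D, F, A

The written figures 7/5 are shorthand for 7/5/3: the 3 is implied.
A third above Bb in this key is D.
A fifth above Bb in this key is F.
A seventh above Bb in this key is A.
Together with the bass Bb, this spells Bb major seventh in root position.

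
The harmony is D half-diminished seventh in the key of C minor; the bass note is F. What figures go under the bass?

F is the third of D half-diminished seventh, so the chord is in first inversion.
A seventh chord in first inversion is figured 6/5/3, conventionally abbreviated 6/5.

6/5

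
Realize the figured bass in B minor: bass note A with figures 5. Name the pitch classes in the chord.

The written figures 5 are shorthand for 5/3: the 3 is implied.
A third above A in this key is C#.
A fifth above A in this key is E.
Together with the bass A, this spells A major in root position.

A, C#, E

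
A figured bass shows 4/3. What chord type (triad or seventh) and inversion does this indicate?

seventh chord, second inversion

4/3 is shorthand for 6/4/3.
Intervals of 6/4/3 above the bass form a seventh chord; the bass is the fifth, so this is second inversion.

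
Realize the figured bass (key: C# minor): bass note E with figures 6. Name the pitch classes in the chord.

E, G#, C#

The written figures 6 are shorthand for 6/3: the 3 is implied.
A third above E in this key is G#.
A sixth above E in this key is C#.
Together with the bass E, this spells C# minor in first inversion.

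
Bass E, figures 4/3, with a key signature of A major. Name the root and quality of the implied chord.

The figures 4/3 indicate a seventh chord in second inversion.
In second inversion the root lies a fourth above the bass: a fourth above E in A major is A.
The chord tones are E, G#, A, C#, giving A major seventh.

A major seventh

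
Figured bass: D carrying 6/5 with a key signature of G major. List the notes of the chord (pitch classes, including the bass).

The written figures 6/5 are shorthand for 6/5/3: the 3 is implied.
A third above D in this key is F#.
A fifth above D in this key is A.
A sixth above D in this key is B.
Together with the bass D, this spells B minor seventh in first inversion.

D, F#, A, B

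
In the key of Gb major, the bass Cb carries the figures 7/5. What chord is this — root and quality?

Cb major seventh

The figures 7/5 indicate a seventh chord in root position.
In root position the bass is the root, so the root is Cb.
The chord tones are Cb, Eb, Gb, Bb, giving Cb major seventh.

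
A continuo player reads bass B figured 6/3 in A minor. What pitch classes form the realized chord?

A third above B in this key is D.
A sixth above B in this key is G.
Together with the bass B, this spells G major in first inversion.

B, D, G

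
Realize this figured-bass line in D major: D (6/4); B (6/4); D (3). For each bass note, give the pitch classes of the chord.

D (6/4): D, G, B.
B (6/4): B, E, G.
D (5/3): D, F#, A.

D, G, B | B, E, G | D, F#, A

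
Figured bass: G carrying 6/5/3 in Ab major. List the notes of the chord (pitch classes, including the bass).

A third above G in this key is Bb.
A fifth above G in this key is Db.
A sixth above G in this key is Eb.
Together with the bass G, this spells Eb dominant seventh in first inversion.

G, Bb, Db, Eb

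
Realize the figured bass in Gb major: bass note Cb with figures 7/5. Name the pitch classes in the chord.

Cb, Eb, Gb, Bb

The written figures 7/5 are shorthand for 7/5/3: the 3 is implied.
A third above Cb in this key is Eb.
A fifth above Cb in this key is Gb.
A seventh above Cb in this key is Bb.
Together with the bass Cb, this spells Cb major seventh in root position.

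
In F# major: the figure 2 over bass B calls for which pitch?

C#

Counting 1 letter step above B lands on C; in F# major, that letter is C#.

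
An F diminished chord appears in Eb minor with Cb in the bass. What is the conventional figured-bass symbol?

Cb is the fifth of F diminished, so the chord is in second inversion.
A triad in second inversion is figured 6/4, conventionally abbreviated 6/4.

6/4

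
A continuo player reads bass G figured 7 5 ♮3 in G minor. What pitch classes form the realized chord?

G, B, D, F

A third above G in this key is Bb, made natural (B) by the ♮ figure.
A fifth above G in this key is D.
A seventh above G in this key is F.
Together with the bass G, this spells G dominant seventh in root position.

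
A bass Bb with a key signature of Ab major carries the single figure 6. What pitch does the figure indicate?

G

Counting 5 letter steps above Bb lands on G; in Ab major, that letter is G.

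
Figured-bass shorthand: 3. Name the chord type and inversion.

triad, root position

3 is shorthand for 5/3.
Intervals of 5/3 above the bass form a triad; the bass is the root, so this is root position.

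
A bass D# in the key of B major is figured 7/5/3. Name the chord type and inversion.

Intervals of 7/5/3 above the bass form a seventh chord; the bass is the root, so this is root position.

seventh chord, root position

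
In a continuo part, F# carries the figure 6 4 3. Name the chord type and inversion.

Intervals of 6/4/3 above the bass form a seventh chord; the bass is the fifth, so this is second inversion.

seventh chord, second inversion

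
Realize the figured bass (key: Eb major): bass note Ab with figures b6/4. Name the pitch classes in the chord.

Ab, D, Fb

A fourth above Ab in this key is D.
A sixth above Ab in this key is F, lowered to Fb by the flat.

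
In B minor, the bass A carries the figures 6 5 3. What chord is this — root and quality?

The figures 6 5 3 indicate a seventh chord in first inversion.
In first inversion the root lies a sixth above the bass: a sixth above A in B minor is F#.
The chord tones are A, C#, E, F#, giving F# minor seventh.

F# minor seventh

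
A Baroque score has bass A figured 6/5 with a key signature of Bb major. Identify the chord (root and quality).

The figures 6/5 indicate a seventh chord in first inversion.
In first inversion the root lies a sixth above the bass: a sixth above A in Bb major is F.
The chord tones are A, C, Eb, F, giving F dominant seventh.

F dominant seventh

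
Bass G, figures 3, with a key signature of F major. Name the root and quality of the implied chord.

G minor

The figures 3 indicate a triad in root position.
In root position the bass is the root, so the root is G.
The chord tones are G, Bb, D, giving G minor.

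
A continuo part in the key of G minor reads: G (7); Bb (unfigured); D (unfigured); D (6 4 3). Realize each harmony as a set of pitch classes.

G (7/5/3): G, Bb, D, F.
Bb (5/3): Bb, D, F.
D (5/3): D, F, A.
D (6/4/3): D, F, G, Bb.

G, Bb, D, F | Bb, D, F | D, F, A | D, F, G, Bb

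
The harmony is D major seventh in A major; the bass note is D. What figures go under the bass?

7

D is the root of D major seventh, so the chord is in root position.
A seventh chord in root position is figured 7/5/3, conventionally abbreviated 7.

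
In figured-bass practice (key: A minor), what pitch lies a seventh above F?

Counting 6 letter steps above F lands on E; in A minor, that letter is E.

E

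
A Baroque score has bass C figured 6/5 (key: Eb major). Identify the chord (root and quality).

Ab major seventh

The figures 6/5 indicate a seventh chord in first inversion.
In first inversion the root lies a sixth above the bass: a sixth above C in Eb major is Ab.
The chord tones are C, Eb, G, Ab, giving Ab major seventh.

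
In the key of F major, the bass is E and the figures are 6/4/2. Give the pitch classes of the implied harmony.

A second above E in this key is F.
A fourth above E in this key is A.
A sixth above E in this key is C.
Together with the bass E, this spells F major seventh in third inversion.

E, F, A, C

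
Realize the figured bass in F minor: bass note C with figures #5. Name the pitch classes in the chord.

C, Eb, G#

The written figures #5 are shorthand for 5/3: the 3 is implied.
A third above C in this key is Eb.
A fifth above C in this key is G, raised to G# by the sharp.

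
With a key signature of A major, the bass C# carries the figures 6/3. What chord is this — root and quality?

A major

The figures 6/3 indicate a triad in first inversion.
In first inversion the root lies a sixth above the bass: a sixth above C# in A major is A.
The chord tones are C#, E, A, giving A major.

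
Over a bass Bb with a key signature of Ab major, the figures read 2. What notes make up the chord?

Bb, C, Eb, G

The written figures 2 are shorthand for 6/4/2: the 6/4 are implied.
A second above Bb in this key is C.
A fourth above Bb in this key is Eb.
A sixth above Bb in this key is G.
Together with the bass Bb, this spells C minor seventh in third inversion.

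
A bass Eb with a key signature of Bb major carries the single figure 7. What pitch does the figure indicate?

D

Counting 6 letter steps above Eb lands on D; in Bb major, that letter is D.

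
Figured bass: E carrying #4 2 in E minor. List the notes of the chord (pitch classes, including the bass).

E, F#, A#, C

The written figures #4 2 are shorthand for 6/4/2: the 6 is implied.
A second above E in this key is F#.
A fourth above E in this key is A, raised to A# by the sharp.
A sixth above E in this key is C.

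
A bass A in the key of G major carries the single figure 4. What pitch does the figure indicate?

Counting 3 letter steps above A lands on D; in G major, that letter is D.

D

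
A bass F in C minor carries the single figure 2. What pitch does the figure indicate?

Counting 1 letter step above F lands on G; in C minor, that letter is G.

G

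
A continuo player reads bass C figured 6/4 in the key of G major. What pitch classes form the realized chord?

C, F#, A

A fourth above C in this key is F#.
A sixth above C in this key is A.
Together with the bass C, this spells F# diminished in second inversion.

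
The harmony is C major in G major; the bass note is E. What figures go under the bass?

E is the third of C major, so the chord is in first inversion.
A triad in first inversion is figured 6/3, conventionally abbreviated 6.

6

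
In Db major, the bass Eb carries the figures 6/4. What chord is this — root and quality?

Ab major

The figures 6/4 indicate a triad in second inversion.
In second inversion the root lies a fourth above the bass: a fourth above Eb in Db major is Ab.
The chord tones are Eb, Ab, C, giving Ab major.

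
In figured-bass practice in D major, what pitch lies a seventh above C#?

B

Counting 6 letter steps above C# lands on B; in D major, that letter is B.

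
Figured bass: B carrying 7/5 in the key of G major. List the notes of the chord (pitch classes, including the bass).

B, D, F#, A

The written figures 7/5 are shorthand for 7/5/3: the 3 is implied.
A third above B in this key is D.
A fifth above B in this key is F#.
A seventh above B in this key is A.
Together with the bass B, this spells B minor seventh in root position.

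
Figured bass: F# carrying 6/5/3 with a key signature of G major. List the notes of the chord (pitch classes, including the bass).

F#, A, C, D

A third above F# in this key is A.
A fifth above F# in this key is C.
A sixth above F# in this key is D.
Together with the bass F#, this spells D dominant seventh in first inversion.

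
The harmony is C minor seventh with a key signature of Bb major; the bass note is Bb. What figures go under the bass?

Bb is the seventh of C minor seventh, so the chord is in third inversion.
A seventh chord in third inversion is figured 6/4/2, conventionally abbreviated 4/2.

4/2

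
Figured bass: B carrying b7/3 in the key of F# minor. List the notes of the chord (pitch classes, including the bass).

B, D, F#, Ab

The written figures b7/3 are shorthand for 7/5/3: the 5 is implied.
A third above B in this key is D.
A fifth above B in this key is F#.
A seventh above B in this key is A, lowered to Ab by the flat.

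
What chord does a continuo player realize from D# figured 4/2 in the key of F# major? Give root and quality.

E# half-diminished seventh

The figures 4/2 indicate a seventh chord in third inversion.
In third inversion the root lies a second above the bass: a second above D# in F# major is E#.
The chord tones are D#, E#, G#, B, giving E# half-diminished seventh.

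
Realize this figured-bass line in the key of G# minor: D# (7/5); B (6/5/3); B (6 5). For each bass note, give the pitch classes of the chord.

D# (7/5/3): D#, F#, A#, C#.
B (6/5/3): B, D#, F#, G#.
B (6/5/3): B, D#, F#, G#.

D#, F#, A#, C# | B, D#, F#, G# | B, D#, F#, G#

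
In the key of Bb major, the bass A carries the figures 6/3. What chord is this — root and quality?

F major

The figures 6/3 indicate a triad in first inversion.
In first inversion the root lies a sixth above the bass: a sixth above A in Bb major is F.
The chord tones are A, C, F, giving F major.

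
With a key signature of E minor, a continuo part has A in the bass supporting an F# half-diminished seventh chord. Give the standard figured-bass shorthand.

6/5

A is the third of F# half-diminished seventh, so the chord is in first inversion.
A seventh chord in first inversion is figured 6/5/3, conventionally abbreviated 6/5.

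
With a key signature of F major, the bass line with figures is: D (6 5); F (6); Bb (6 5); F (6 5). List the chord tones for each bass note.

D (6/5/3): D, F, A, Bb.
F (6/3): F, A, D.
Bb (6/5/3): Bb, D, F, G.
F (6/5/3): F, A, C, D.

D, F, A, Bb | F, A, D | Bb, D, F, G | F, A, C, D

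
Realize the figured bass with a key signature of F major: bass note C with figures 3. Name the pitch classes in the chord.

The written figures 3 are shorthand for 5/3: the 5 is implied.
A third above C in this key is E.
A fifth above C in this key is G.
Together with the bass C, this spells C major in root position.

C, E, G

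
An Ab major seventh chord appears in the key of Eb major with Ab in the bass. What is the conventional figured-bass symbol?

7

Ab is the root of Ab major seventh, so the chord is in root position.
A seventh chord in root position is figured 7/5/3, conventionally abbreviated 7.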